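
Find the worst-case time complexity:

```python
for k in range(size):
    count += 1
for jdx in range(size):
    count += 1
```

Time complexity: O(n).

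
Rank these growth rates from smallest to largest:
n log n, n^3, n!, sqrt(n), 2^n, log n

Ordered by growth rate: log n < sqrt(n) < n log n < n^3 < 2^n < n!.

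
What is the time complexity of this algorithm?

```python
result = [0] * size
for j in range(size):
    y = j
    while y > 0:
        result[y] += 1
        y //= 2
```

Time complexity: O(n log n).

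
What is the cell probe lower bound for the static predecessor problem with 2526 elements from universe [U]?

The Patrascu-Thorup lower bound shows any data structure on n = 2526 elements using O(n * polylog(n)) space requires Omega(log log U) query time. van Emde Boas trees achieve O(log log U) with O(U) space.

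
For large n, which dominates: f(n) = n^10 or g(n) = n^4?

f(n) = n^10 grows faster: n^10/n^4 = n^6 -> infinity.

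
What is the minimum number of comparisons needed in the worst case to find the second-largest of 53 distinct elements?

Lower bound: finding the max needs 53-1 comparisons. By the adversary weight-doubling argument, the max must personally win >= ceil(log_2(53)) = 6 comparisons; the 2nd-largest is among those 6 losers, needing 6-1 more comparisons. Total >= 53-1 + 6-1 = 57. A balanced knockout tournament achieves this.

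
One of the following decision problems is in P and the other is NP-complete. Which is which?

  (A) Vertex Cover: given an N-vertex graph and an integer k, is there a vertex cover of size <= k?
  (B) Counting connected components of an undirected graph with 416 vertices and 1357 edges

(A) is NP-complete: one of Karp's 21 NP-complete problems (with k part of the input; for any fixed constant k it is in P).
(B) is P: BFS/DFS visits each vertex and edge once: O(V+E).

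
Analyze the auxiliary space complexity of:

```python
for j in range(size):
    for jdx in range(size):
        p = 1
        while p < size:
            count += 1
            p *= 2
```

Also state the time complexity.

Space complexity: O(1).
Only a constant amount of auxiliary storage is used; nothing grows with n.
Time complexity: O(n^2 log n).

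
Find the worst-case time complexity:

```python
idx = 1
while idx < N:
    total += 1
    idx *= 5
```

Time complexity: O(log n).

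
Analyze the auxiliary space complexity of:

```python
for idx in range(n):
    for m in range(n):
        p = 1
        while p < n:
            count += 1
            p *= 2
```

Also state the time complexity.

Space complexity: O(1).
Only a constant amount of auxiliary storage is used; nothing grows with n.
Time complexity: O(n^2 log n).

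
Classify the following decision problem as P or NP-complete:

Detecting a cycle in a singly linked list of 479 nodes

This problem is in P: Floyd's tortoise-and-hare runs in O(n) time, O(1) space.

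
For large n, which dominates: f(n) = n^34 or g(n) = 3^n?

g(n) = 3^n grows faster: any exponential with base > 1 dominates every polynomial.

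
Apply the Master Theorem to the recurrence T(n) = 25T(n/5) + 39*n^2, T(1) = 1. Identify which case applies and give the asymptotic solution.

a=25, b=5, f(n)=39*n^2.
log_5(25) = 2, so n^(log_b(a)) = n^2.
f(n) = Theta(n^2), so Case 2 applies.
T(n) = Theta(n^2 log n).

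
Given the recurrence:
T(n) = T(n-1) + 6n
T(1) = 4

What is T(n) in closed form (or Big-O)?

Unrolling: T(n) = 4 + 6*(2 + 3 + ... + n) = 4 + 6*(n(n+1)/2 - 1) = O(n^2).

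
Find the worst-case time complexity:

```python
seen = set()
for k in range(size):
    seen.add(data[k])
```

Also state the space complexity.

Time complexity: O(n).
Space complexity: O(n).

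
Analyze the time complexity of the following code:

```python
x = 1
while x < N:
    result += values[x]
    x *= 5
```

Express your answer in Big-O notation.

Time complexity: O(log n).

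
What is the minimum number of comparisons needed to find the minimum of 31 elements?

Finding the minimum requires 30 comparisons, identical reasoning to finding the maximum. Each comparison eliminates one candidate.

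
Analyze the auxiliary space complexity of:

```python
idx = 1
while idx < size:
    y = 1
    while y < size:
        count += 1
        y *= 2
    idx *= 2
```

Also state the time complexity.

Space complexity: O(1).
Only a constant amount of auxiliary storage is used; nothing grows with n.
Time complexity: O(log^2 n).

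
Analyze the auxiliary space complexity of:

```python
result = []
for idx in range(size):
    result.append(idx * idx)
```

Space complexity: O(n).
Auxiliary storage grows linearly with the input size n in the worst case.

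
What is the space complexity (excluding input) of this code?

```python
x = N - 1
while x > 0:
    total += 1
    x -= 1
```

Space complexity: O(1).
Only a constant amount of auxiliary storage is used; nothing grows with n.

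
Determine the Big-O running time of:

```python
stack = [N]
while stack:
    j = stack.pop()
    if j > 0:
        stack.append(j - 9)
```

Time complexity: O(n).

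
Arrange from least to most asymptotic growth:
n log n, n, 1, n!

Ordered by growth rate: 1 < n < n log n < n!.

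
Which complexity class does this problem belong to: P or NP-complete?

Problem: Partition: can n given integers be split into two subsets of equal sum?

This problem is NP-complete: Subset Sum reduces to it (one of Karp's 21 NP-complete problems).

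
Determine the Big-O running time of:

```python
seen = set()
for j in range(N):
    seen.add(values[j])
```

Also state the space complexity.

Time complexity: O(n).
Space complexity: O(n).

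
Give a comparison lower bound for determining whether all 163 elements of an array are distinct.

In the algebraic decision-tree model, the YES region for element distinctness on 163 elements has 163! connected components (one per ordering). Ben-Or's theorem then gives a lower bound of Omega(log(n!)) = Omega(n log n).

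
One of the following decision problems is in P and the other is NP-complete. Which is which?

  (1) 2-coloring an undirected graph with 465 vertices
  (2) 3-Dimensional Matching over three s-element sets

(1) is P: 2-coloring is bipartiteness testing via BFS, O(V+E).
(2) is NP-complete: one of Karp's 21 NP-complete problems.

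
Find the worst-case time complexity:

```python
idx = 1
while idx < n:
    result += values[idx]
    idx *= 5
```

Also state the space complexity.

Time complexity: O(log n).
Space complexity: O(1).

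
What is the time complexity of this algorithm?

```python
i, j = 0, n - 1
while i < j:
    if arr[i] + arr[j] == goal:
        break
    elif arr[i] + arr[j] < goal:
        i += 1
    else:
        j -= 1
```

Time complexity: O(n).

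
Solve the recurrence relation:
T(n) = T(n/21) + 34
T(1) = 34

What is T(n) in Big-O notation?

Each step divides n by 21 and adds 34. After log_21(n) steps, T(n) = O(log n).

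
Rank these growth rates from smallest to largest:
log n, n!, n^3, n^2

Ordered by growth rate: log n < n^2 < n^3 < n!.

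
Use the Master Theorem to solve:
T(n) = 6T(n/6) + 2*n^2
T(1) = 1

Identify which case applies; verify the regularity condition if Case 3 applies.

a=6, b=6, f(n)=2*n^2.
log_6(6) = 1 < 2.
f(n) = Omega(n^(1+epsilon)) for some epsilon > 0, so Case 3 is the candidate.
Regularity: a*f(n/b) = 6*2*(n/6)^2 = (6/36)*2*n^2 <= c*f(n) with c = 6/36 < 1. Satisfied.
Case 3: T(n) = Theta(n^2).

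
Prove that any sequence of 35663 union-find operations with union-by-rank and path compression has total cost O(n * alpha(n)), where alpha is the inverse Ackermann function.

Using Tarjan's analysis with rank-based potential function. Union-by-rank keeps tree height O(log n). Path compression flattens paths during find. For n = 35663 operations, total cost is O(n * alpha(n)), effectively O(n) since alpha grows incredibly slowly.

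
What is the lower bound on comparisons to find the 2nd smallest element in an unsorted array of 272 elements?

Finding the 2nd smallest of 272 elements requires Omega(n) comparisons. Every element must participate in at least one comparison; otherwise it could be the 2nd smallest.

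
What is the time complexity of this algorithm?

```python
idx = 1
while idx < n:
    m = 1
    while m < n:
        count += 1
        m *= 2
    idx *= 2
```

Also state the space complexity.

Time complexity: O(log^2 n).
Space complexity: O(1).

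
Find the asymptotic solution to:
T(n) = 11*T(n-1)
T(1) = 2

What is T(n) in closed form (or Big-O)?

Each step multiplies by 11. T(n) = T(1)*11^(n-1) = 2*11^(n-1).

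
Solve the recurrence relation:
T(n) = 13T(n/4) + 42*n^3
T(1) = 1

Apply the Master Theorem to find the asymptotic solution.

a=13, b=4, f(n)=42*n^3. log_4(13) = 1.85 < 3. Case 3: T(n) = O(n^3).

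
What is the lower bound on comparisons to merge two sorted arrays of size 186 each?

To merge two sorted arrays of size 186, we need at least 371 comparisons in the worst case. An adversary can force every element to be compared.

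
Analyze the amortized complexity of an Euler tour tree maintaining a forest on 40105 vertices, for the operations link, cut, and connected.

An Euler tour tree stores each tree's Euler tour as a balanced BST keyed by tour position. On 40105 vertices: link concatenates two tours via O(1) splits/joins of size <= 2*40105 (O(log n)); cut splits the tour at the two occurrences of the edge (O(log n)); connected compares BST roots (O(log n) to find the root). All O(log n) amortized.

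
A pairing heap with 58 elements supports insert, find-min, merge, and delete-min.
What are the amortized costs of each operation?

Pairing heaps are self-adjusting heap-ordered trees. Insert and merge link two roots: O(1). Find-min reads the root: O(1). Delete-min removes the root, then pairs children in two passes; amortized cost is O(log 58) = O(log n).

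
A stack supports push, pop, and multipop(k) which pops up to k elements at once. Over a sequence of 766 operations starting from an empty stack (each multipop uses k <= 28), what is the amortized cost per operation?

Each element is pushed exactly once and popped at most once (whether by pop or as part of a multipop). So the total number of individual pops over the whole sequence is at most the number of pushes, which is at most 766. Total work <= 2 * 766, hence O(1) amortized per operation.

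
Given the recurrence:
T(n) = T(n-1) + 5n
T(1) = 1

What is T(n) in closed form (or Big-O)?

Unrolling: T(n) = 1 + 5*(2 + 3 + ... + n) = 1 + 5*(n(n+1)/2 - 1) = O(n^2).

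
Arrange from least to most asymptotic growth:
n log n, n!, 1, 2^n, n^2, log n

Ordered by growth rate: 1 < log n < n log n < n^2 < 2^n < n!.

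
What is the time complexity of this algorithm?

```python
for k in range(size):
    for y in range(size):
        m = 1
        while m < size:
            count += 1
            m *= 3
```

Time complexity: O(n^2 log n).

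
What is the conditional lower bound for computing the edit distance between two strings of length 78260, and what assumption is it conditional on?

Under SETH (the Strong Exponential Time Hypothesis), edit distance on length-78260 strings cannot be computed in O(n^(2-epsilon)) time for any epsilon > 0 (Backurs-Indyk). The reduction is from CNF-SAT via the orthogonal vectors problem.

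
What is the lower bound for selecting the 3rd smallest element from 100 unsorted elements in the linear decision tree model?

Selecting the 3rd smallest of 100 elements requires Omega(n) comparisons. Every element must be compared at least once. The BFPRT algorithm achieves O(n), making this tight.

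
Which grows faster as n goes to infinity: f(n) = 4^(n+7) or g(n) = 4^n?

f(n) = 4^(n+7) and g(n) = 4^n are Theta of each other: 4^(n+7) = 4^7 * 4^n = Theta(4^n).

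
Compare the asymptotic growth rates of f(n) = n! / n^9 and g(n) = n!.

g(n) = n! grows faster: the ratio n!/(n!/n^9) = n^9 -> infinity.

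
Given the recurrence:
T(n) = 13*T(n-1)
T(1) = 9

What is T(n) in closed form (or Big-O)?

Each step multiplies by 13. T(n) = T(1)*13^(n-1) = 9*13^(n-1).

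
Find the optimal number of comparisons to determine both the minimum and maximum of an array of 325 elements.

Naive approach: 648 comparisons (324 for max + 324 for min).
Optimal: Compare elements in pairs first (floor(n/2) = 162 comparisons), then find max among winners and min among losers (162 comparisons each).
Total: ceil(3n/2) - 2 = 486 comparisons. An adversary argument shows this is also a lower bound.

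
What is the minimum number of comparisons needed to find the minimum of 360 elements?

Finding the minimum requires 359 comparisons, identical reasoning to finding the maximum. Each comparison eliminates one candidate.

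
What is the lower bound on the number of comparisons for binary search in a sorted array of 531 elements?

With 531 possible positions, we need at least ceil(log_2(531)) = 10 comparisons. Each comparison splits the remaining candidates by at most half.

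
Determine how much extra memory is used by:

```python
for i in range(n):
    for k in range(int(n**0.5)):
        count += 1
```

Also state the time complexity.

Space complexity: O(1).
Only a constant amount of auxiliary storage is used; nothing grows with n.
Time complexity: O(n * sqrt(n)).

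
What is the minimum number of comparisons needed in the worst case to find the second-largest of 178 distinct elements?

Lower bound: finding the max needs 178-1 comparisons. By the adversary weight-doubling argument, the max must personally win >= ceil(log_2(178)) = 8 comparisons; the 2nd-largest is among those 8 losers, needing 8-1 more comparisons. Total >= 178-1 + 8-1 = 184. A balanced knockout tournament achieves this.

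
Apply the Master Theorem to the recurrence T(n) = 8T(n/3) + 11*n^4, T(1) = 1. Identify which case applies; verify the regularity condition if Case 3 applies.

a=8, b=3, f(n)=11*n^4.
log_3(8) = 1.893 < 4.
f(n) = Omega(n^(1.893+epsilon)) for some epsilon > 0, so Case 3 is the candidate.
Regularity: a*f(n/b) = 8*11*(n/3)^4 = (8/81)*11*n^4 <= c*f(n) with c = 8/81 < 1. Satisfied.
Case 3: T(n) = Theta(n^4).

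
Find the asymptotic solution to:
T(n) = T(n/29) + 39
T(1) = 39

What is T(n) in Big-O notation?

Each step divides n by 29 and adds 39. After log_29(n) steps, T(n) = O(log n).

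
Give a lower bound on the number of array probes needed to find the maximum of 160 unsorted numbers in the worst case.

Adversary: any unprobed cell could hold a value larger than everything seen so far. If fewer than 160 cells are probed, the adversary places the max in an unprobed cell. So all 160 cells must be examined; together with 160-1 comparisons this is tight.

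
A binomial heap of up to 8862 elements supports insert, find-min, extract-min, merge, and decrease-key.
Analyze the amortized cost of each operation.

A binomial heap with n <= 8862 elements has at most floor(log_2 8862) + 1 = 14 trees. Using potential Phi = number of trees: Insert adds one tree, but cascading merges reduce count -- amortized O(1). Find-min reads the cached minimum pointer: O(1). Extract-min creates O(log n) new trees: O(log n). Merge combines tree lists: O(log n). Decrease-key sifts the element up its tree of height <= log n: O(log n).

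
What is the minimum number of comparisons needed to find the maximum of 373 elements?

Finding the maximum requires 372 comparisons. Each comparison eliminates exactly one candidate. With 373 candidates, we need 372 eliminations.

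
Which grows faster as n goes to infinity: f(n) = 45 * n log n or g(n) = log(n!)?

f(n) = 45 * n log n and g(n) = log(n!) are Theta of each other: Stirling: log(n!) = n log n - n + O(log n) = Theta(n log n); the constant 45 doesn't change the Theta class.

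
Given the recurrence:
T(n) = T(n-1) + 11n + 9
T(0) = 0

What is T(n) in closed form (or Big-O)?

Dominant term in sum is 11*sum(i, i=1..n) = 11*n*(n+1)/2 = O(n^2).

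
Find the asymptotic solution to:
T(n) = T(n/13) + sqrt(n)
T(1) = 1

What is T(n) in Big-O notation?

Each level contributes sqrt(n/13^k). Geometric series with ratio 1/sqrt(13) < 1 sums to O(sqrt(n)).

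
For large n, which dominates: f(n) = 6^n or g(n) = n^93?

f(n) = 6^n grows faster: any exponential with base > 1 dominates every polynomial.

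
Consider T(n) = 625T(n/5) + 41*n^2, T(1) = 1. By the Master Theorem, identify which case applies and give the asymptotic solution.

a=625, b=5, f(n)=41*n^2.
log_5(625) = 4 > 2.
Since f(n) = O(n^2) is polynomially smaller than n^4, Case 1 applies.
T(n) = Theta(n^4).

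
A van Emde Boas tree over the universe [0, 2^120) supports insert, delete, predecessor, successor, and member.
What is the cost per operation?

vEB recursively partitions [0, 1329227995784915872903807060280344576) into sqrt(u) clusters of size sqrt(u). Each operation recurses into either one cluster or the summary, never both: T(u) = T(sqrt(u)) + O(1) => T(u) = O(log log u) = O(log 120). This is worst-case, not just amortized.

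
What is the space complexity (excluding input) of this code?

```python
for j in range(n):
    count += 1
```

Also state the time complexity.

Space complexity: O(1).
Only a constant amount of auxiliary storage is used; nothing grows with n.
Time complexity: O(n).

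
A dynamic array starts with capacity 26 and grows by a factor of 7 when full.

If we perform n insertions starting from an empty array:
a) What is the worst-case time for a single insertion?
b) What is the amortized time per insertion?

(a) Worst-case single insertion: O(n) -- when the array is full at capacity c, the resize copies all c elements, and c can be Theta(n).
(b) Resizes happen at sizes 26, 182, 1274, ... Total copy cost for n insertions: 26 + 182 + ... = O(n) (geometric series with ratio 1/7). Amortized cost per insertion: O(n)/n = O(1).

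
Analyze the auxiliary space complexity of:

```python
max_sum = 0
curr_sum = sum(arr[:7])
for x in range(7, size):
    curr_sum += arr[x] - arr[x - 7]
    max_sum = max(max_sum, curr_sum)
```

Space complexity: O(1).
Only a constant amount of auxiliary storage is used; nothing grows with n.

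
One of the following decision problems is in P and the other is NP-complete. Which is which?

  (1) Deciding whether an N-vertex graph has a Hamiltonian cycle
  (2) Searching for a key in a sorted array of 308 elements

(1) is NP-complete: one of Karp's 21 NP-complete problems.
(2) is P: binary search runs in O(log n).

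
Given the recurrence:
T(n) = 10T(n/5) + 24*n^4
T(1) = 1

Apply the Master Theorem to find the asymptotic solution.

a=10, b=5, f(n)=24*n^4. log_5(10) = 1.431 < 4. Case 3: T(n) = O(n^4).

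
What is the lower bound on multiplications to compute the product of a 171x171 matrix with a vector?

A 171x171 matrix-vector product has 171 inner products of length 171. Output depends on all 171^2 = 29241 matrix entries. At least 29241 multiplications needed.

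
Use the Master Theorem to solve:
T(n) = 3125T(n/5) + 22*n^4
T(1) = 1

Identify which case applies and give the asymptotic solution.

a=3125, b=5, f(n)=22*n^4.
log_5(3125) = 5 > 4.
Since f(n) = O(n^4) is polynomially smaller than n^5, Case 1 applies.
T(n) = Theta(n^5).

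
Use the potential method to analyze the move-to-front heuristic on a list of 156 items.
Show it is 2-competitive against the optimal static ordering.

Let Phi = number of inversions between the MTF list and the optimal static list (0 <= Phi <= C(156,2)). Accessing an element at MTF position k and optimal position j: the move-to-front destroys all k-1 inversions in front of it that are not in front in optimal (>= k-j of them) and creates at most j-1 new ones. Amortized cost <= k + (j-1) - (k-j) = 2j - 1 <= 2 * optimal cost.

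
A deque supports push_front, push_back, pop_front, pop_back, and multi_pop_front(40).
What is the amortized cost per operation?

Assign 2 credits to each push operation. A pop uses 1 saved credit. multi_pop_front(40) uses up to 40 saved credits from previous pushes. Credits never go negative. Amortized cost is O(1).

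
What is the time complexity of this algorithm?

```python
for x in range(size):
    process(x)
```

Time complexity: O(n).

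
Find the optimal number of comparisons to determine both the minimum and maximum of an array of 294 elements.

Naive approach: 586 comparisons (293 for max + 293 for min).
Optimal: Compare elements in pairs first (floor(n/2) = 147 comparisons), then find max among winners and min among losers (146 comparisons each).
Total: ceil(3n/2) - 2 = 439 comparisons. An adversary argument shows this is also a lower bound.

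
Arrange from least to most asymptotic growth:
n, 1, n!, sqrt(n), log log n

Ordered by growth rate: 1 < log log n < sqrt(n) < n < n!.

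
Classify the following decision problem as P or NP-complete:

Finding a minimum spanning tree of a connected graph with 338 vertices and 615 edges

This problem is in P: Kruskal's / Prim's algorithms run in polynomial time.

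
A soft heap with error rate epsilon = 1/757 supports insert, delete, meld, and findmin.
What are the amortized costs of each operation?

Soft heaps (Chazelle) allow up to an epsilon = 1/757 fraction of elements to have corrupted (raised) keys. Insert is O(log(1/epsilon)) = O(log 757) amortized -- the structure maintains heap-ordered binary trees of rank bounded by O(log(1/epsilon)). Meld concatenates root lists: O(1) amortized. Delete and findmin are O(1) amortized.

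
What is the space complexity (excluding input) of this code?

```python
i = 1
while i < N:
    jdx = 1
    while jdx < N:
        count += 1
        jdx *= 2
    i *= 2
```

Space complexity: O(1).
Only a constant amount of auxiliary storage is used; nothing grows with n.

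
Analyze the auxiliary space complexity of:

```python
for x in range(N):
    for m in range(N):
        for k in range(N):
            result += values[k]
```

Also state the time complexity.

Space complexity: O(1).
Only a constant amount of auxiliary storage is used; nothing grows with n.
Time complexity: O(n^3).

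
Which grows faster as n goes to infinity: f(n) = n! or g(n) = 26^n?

f(n) = n! grows faster: n!/26^n -> infinity by Stirling.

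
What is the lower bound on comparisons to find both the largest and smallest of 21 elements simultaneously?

Pair elements first (floor(21/2) comparisons), then find max among winners and min among losers. Total: ceil(3*21/2) - 2 = 30 comparisons.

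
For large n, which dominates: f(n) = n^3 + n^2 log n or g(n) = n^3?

f(n) = n^3 + n^2 log n and g(n) = n^3 are Theta of each other: the lower-order n^2 log n term is o(n^3); both are Theta(n^3).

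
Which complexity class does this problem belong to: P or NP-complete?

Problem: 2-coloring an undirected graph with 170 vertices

This problem is in P: 2-coloring is bipartiteness testing via BFS, O(V+E).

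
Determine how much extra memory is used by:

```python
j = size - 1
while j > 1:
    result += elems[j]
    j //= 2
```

Space complexity: O(1).
Only a constant amount of auxiliary storage is used; nothing grows with n.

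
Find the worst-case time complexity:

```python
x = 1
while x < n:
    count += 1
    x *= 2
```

Time complexity: O(log n).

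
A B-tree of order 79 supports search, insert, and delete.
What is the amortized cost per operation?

B-tree of order 79 has height O(log_79 n). Each operation traverses the tree height. Splits during insert and merges during delete are O(1) each and occur at most once per level. Total cost per operation: O(log_79 n).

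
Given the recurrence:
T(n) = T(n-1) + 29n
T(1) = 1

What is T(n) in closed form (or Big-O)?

Unrolling: T(n) = 1 + 29*(2 + 3 + ... + n) = 1 + 29*(n(n+1)/2 - 1) = O(n^2).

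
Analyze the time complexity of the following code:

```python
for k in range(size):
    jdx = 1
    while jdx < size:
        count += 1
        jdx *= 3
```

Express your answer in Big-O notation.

Time complexity: O(n log n).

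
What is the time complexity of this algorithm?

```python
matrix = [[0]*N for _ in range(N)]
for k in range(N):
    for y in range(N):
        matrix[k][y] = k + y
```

Time complexity: O(n^2).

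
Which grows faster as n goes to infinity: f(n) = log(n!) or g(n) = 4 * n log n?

f(n) = log(n!) and g(n) = 4 * n log n are Theta of each other: Stirling: log(n!) = n log n - n + O(log n) = Theta(n log n); the constant 4 doesn't change the Theta class.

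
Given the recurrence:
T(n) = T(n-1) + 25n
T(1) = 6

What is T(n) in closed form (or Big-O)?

Unrolling: T(n) = 6 + 25*(2 + 3 + ... + n) = 6 + 25*(n(n+1)/2 - 1) = O(n^2).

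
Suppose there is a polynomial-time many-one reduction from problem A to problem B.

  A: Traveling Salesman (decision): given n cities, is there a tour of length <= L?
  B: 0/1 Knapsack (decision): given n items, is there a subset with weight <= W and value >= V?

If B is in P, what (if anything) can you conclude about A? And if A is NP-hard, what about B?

A poly-time reduction A <=_p B means any A-instance can be transformed to a B-instance in poly time.
If B is in P: compose the reduction with B's poly-time algorithm to solve A in poly time, so A is in P.
If A is NP-hard: every NP problem reduces to A, which reduces to B; composing reductions, every NP problem reduces to B, so B is NP-hard.
(Here in fact A is NP-complete and B is NP-complete.)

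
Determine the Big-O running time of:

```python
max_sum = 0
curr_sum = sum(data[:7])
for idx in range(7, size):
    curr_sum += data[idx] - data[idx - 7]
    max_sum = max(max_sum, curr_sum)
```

Time complexity: O(n).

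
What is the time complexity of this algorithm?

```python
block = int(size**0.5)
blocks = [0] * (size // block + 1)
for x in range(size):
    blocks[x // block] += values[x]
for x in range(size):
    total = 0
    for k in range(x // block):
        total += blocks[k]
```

Time complexity: O(n * sqrt(n)).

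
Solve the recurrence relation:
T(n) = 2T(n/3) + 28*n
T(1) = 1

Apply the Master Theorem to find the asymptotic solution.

a=2, b=3, f(n)=28*n. log_3(2) = 0.6309 < 1. Case 3: T(n) = O(n).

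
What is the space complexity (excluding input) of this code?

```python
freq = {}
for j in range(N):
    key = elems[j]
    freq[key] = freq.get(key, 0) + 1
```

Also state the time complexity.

Space complexity: O(n).
Auxiliary storage grows linearly with the input size n in the worst case.
Time complexity: O(n).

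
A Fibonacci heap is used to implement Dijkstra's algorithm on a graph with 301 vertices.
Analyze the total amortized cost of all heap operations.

Dijkstra performs 301 insert, 301 extract-min, and at most E decrease-key operations. With Fibonacci heap: insert O(1) amortized, extract-min O(log n) amortized, decrease-key O(1) amortized. Total with n = 301: O(n * 1 + n * log n + E * 1) = O(n log n + E).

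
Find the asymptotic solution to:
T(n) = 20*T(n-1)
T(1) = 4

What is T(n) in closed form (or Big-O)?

Each step multiplies by 20. T(n) = T(1)*20^(n-1) = 4*20^(n-1).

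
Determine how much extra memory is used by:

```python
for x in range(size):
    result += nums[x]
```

Space complexity: O(1).
Only a constant amount of auxiliary storage is used; nothing grows with n.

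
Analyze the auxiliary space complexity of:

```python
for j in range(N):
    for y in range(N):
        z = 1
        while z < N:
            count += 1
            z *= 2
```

Space complexity: O(1).
Only a constant amount of auxiliary storage is used; nothing grows with n.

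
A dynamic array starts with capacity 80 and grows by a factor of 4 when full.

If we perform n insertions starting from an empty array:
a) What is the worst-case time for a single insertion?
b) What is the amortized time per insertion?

(a) Worst-case single insertion: O(n) -- when the array is full at capacity c, the resize copies all c elements, and c can be Theta(n).
(b) Resizes happen at sizes 80, 320, 1280, ... Total copy cost for n insertions: 80 + 320 + ... = O(n) (geometric series with ratio 1/4). Amortized cost per insertion: O(n)/n = O(1).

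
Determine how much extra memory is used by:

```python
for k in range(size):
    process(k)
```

Space complexity: O(1).
Only a constant amount of auxiliary storage is used; nothing grows with n.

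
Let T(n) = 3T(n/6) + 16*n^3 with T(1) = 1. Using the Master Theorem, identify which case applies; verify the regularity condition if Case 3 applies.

a=3, b=6, f(n)=16*n^3.
log_6(3) = 0.6131 < 3.
f(n) = Omega(n^(0.6131+epsilon)) for some epsilon > 0, so Case 3 is the candidate.
Regularity: a*f(n/b) = 3*16*(n/6)^3 = (3/216)*16*n^3 <= c*f(n) with c = 3/216 < 1. Satisfied.
Case 3: T(n) = Theta(n^3).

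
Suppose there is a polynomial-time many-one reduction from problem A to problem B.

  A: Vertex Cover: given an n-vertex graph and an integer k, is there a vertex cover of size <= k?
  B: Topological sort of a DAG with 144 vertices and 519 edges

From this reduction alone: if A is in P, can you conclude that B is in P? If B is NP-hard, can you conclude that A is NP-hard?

A poly-time reduction A <=_p B transfers tractability DOWN (B easy => A easy) and hardness UP (A hard => B hard), not the reverse.
From A in P, the reduction alone does NOT give B in P: any problem in P trivially reduces to SAT, yet SAT is not known to be in P.
From B NP-hard, the reduction alone does NOT give A NP-hard: again, easy problems reduce to hard ones.
(Here in fact A is NP-complete and B is in P, so no such reduction is known -- its existence would imply P = NP; the analysis concerns only what the assumed reduction would or would not let you conclude.)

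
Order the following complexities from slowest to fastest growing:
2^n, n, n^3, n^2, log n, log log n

Ordered by growth rate: log log n < log n < n < n^2 < n^3 < 2^n.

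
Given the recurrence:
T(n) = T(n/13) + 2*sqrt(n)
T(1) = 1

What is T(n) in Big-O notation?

Each level contributes sqrt(n/13^k). Geometric series with ratio 1/sqrt(13) < 1 sums to O(sqrt(n)).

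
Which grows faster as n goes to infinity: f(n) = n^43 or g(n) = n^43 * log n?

g(n) = n^43 * log n grows faster: extra log n factor -> infinity.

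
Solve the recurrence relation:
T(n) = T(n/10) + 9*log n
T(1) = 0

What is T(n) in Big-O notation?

Each of the log_10(n) levels adds O(log n). T(n) = O(log^2 n).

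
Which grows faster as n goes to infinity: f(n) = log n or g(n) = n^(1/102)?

g(n) = n^(1/102) grows faster: any positive power of n dominates log n.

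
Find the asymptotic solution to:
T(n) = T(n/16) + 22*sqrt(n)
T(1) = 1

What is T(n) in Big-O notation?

Each level contributes sqrt(n/16^k). Geometric series with ratio 1/sqrt(16) < 1 sums to O(sqrt(n)).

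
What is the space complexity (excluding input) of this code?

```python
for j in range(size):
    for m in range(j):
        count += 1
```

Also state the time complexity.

Space complexity: O(1).
Only a constant amount of auxiliary storage is used; nothing grows with n.
Time complexity: O(n^2).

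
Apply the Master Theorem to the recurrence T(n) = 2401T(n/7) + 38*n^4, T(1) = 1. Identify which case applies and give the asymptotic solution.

a=2401, b=7, f(n)=38*n^4.
log_7(2401) = 4, so n^(log_b(a)) = n^4.
f(n) = Theta(n^4), so Case 2 applies.
T(n) = Theta(n^4 log n).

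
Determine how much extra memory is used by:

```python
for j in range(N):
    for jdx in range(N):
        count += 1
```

Space complexity: O(1).
Only a constant amount of auxiliary storage is used; nothing grows with n.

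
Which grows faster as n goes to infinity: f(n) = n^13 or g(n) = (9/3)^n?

g(n) = (9/3)^n grows faster: (9/3)^n is exponential with base 9/3 > 1, dominating every polynomial.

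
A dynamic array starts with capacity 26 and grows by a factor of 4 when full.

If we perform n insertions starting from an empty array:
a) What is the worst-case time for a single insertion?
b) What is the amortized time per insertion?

(a) Worst-case single insertion: O(n) -- when the array is full at capacity c, the resize copies all c elements, and c can be Theta(n).
(b) Resizes happen at sizes 26, 104, 416, ... Total copy cost for n insertions: 26 + 104 + ... = O(n) (geometric series with ratio 1/4). Amortized cost per insertion: O(n)/n = O(1).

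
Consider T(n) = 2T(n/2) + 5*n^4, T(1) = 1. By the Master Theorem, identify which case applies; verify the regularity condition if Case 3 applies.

a=2, b=2, f(n)=5*n^4.
log_2(2) = 1 < 4.
f(n) = Omega(n^(1+epsilon)) for some epsilon > 0, so Case 3 is the candidate.
Regularity: a*f(n/b) = 2*5*(n/2)^4 = (2/16)*5*n^4 <= c*f(n) with c = 2/16 < 1. Satisfied.
Case 3: T(n) = Theta(n^4).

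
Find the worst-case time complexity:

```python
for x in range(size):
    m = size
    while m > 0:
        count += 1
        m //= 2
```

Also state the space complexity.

Time complexity: O(n log n).
Space complexity: O(1).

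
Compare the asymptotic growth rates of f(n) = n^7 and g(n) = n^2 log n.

f(n) = n^7 grows faster: n^7 / (n^2 log n) = n^5/log n -> infinity.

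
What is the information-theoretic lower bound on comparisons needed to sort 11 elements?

There are 11! = 39916800 possible orderings. Each comparison gives 1 bit. We need at least ceil(log_2(39916800)) = 26 comparisons.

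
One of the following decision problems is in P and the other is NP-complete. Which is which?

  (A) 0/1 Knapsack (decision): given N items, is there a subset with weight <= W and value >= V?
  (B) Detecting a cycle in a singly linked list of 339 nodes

(A) is NP-complete: reduces from Subset Sum.
(B) is P: Floyd's tortoise-and-hare runs in O(n) time, O(1) space.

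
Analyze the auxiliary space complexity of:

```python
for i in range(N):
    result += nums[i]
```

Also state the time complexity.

Space complexity: O(1).
Only a constant amount of auxiliary storage is used; nothing grows with n.
Time complexity: O(n).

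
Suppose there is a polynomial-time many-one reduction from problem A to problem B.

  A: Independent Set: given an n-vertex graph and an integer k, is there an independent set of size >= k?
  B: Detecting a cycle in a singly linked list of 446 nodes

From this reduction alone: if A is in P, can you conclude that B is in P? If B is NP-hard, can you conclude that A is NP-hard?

A poly-time reduction A <=_p B transfers tractability DOWN (B easy => A easy) and hardness UP (A hard => B hard), not the reverse.
From A in P, the reduction alone does NOT give B in P: any problem in P trivially reduces to SAT, yet SAT is not known to be in P.
From B NP-hard, the reduction alone does NOT give A NP-hard: again, easy problems reduce to hard ones.
(Here in fact A is NP-complete and B is in P, so no such reduction is known -- its existence would imply P = NP; the analysis concerns only what the assumed reduction would or would not let you conclude.)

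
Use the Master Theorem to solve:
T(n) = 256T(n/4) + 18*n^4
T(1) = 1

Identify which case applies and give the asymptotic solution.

a=256, b=4, f(n)=18*n^4.
log_4(256) = 4, so n^(log_b(a)) = n^4.
f(n) = Theta(n^4), so Case 2 applies.
T(n) = Theta(n^4 log n).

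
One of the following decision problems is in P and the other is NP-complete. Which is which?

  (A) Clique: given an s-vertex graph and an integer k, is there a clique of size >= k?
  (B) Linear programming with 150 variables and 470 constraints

(A) is NP-complete: complement of Independent Set / Vertex Cover (with k part of the input).
(B) is P: the ellipsoid and interior-point methods run in polynomial time.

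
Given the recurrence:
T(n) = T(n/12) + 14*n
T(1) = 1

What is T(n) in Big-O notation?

Geometric series: 14*n*(1 + 1/12 + 1/12^2 + ...) = O(n). T(n) = O(n).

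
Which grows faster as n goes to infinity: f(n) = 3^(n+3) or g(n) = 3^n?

f(n) = 3^(n+3) and g(n) = 3^n are Theta of each other: 3^(n+3) = 3^3 * 3^n = Theta(3^n).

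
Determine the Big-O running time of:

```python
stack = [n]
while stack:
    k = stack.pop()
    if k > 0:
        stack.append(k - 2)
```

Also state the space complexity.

Time complexity: O(n).
Space complexity: O(1).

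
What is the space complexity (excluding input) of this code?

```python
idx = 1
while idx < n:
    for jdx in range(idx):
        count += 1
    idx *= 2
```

Space complexity: O(1).
Only a constant amount of auxiliary storage is used; nothing grows with n.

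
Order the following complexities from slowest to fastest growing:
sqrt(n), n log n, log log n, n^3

Ordered by growth rate: log log n < sqrt(n) < n log n < n^3.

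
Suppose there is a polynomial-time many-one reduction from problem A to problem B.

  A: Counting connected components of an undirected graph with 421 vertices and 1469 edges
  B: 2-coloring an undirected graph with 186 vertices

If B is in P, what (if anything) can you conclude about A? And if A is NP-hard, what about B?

A poly-time reduction A <=_p B means any A-instance can be transformed to a B-instance in poly time.
If B is in P: compose the reduction with B's poly-time algorithm to solve A in poly time, so A is in P.
If A is NP-hard: every NP problem reduces to A, which reduces to B; composing reductions, every NP problem reduces to B, so B is NP-hard.
(Here in fact A is P and B is P.)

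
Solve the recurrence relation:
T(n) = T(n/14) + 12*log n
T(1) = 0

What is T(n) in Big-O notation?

Each of the log_14(n) levels adds O(log n). T(n) = O(log^2 n).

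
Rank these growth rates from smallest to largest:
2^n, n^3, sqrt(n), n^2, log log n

Ordered by growth rate: log log n < sqrt(n) < n^2 < n^3 < 2^n.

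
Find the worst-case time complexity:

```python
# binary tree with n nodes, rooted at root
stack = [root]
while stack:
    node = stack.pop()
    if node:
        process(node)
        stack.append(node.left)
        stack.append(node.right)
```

Time complexity: O(n).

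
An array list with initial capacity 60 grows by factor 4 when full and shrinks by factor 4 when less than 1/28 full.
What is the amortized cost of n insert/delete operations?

Using potential function Phi = |4*size - capacity|. Resizing costs are offset by potential release. Amortized O(1) per operation.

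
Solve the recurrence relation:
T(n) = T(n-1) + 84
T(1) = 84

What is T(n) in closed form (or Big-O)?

Unrolling: T(n) = T(n-1) + 84 = T(n-2) + 2*84 = ... = T(1) + (n-1)*84 = 84 + (n-1)*84 = 84n.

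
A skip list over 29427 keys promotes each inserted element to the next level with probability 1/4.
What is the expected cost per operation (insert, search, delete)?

Expected number of levels is O(log_4(29427)) = O(log n). A search visits O(1) expected nodes per level over O(log n) levels. Insert/delete are a search plus O(1) pointer updates per level. Expected O(log n) per operation.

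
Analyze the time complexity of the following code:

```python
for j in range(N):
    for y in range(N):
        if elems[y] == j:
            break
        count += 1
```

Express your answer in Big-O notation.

Time complexity: O(n^2).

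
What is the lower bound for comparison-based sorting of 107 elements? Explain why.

A comparison-based sorting algorithm corresponds to a decision tree. With 107! possible permutations, the tree has 107! leaves. The height is at least log_2(107!) = Omega(n log n) by Stirling's approximation.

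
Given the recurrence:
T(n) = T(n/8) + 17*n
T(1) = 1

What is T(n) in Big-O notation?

Geometric series: 17*n*(1 + 1/8 + 1/8^2 + ...) = O(n). T(n) = O(n).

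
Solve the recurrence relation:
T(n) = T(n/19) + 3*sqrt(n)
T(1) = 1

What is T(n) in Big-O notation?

Each level contributes sqrt(n/19^k). Geometric series with ratio 1/sqrt(19) < 1 sums to O(sqrt(n)).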